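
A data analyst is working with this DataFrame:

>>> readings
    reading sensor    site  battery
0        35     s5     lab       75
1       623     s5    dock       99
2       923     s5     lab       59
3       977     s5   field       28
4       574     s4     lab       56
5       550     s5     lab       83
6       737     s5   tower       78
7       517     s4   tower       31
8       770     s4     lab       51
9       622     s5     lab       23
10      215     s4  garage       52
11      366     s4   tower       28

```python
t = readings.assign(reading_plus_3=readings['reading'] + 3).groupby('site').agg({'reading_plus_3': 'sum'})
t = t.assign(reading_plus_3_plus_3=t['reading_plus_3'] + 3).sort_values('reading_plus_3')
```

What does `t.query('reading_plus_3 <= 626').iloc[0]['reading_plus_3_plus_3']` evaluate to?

221

add column reading_plus_3 = readings['reading'] + 3:
    reading sensor    site  battery  reading_plus_3
0        35     s5     lab       75              38
1       623     s5    dock       99             626
2       923     s5     lab       59             926
3       977     s5   field       28             980
4       574     s4     lab       56             577
5       550     s5     lab       83             553
6       737     s5   tower       78             740
7       517     s4   tower       31             520
8       770     s4     lab       51             773
9       622     s5     lab       23             625
10      215     s4  garage       52             218
11      366     s4   tower       28             369
group by site, sum of reading_plus_3:
        reading_plus_3
site                  
dock               626
field              980
garage             218
lab               3492
tower             1629
add column reading_plus_3_plus_3 = t['reading_plus_3'] + 3:
        reading_plus_3  reading_plus_3_plus_3
site                                         
dock               626                    629
field              980                    983
garage             218                    221
lab               3492                   3495
tower             1629                   1632
sort by reading_plus_3:
        reading_plus_3  reading_plus_3_plus_3
site                                         
garage             218                    221
dock               626                    629
field              980                    983
tower             1629                   1632
lab               3492                   3495
filter rows where reading_plus_3 <= 626:
        reading_plus_3  reading_plus_3_plus_3
site                                         
garage             218                    221
dock               626                    629
So iloc[0]['reading_plus_3_plus_3'] = 221.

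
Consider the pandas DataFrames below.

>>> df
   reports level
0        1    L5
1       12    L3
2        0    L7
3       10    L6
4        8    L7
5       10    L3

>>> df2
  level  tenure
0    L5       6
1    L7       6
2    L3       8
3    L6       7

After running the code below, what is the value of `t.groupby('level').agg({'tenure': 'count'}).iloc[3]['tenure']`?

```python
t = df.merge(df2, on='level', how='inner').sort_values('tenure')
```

2

merge on 'level' (how='inner') → 6 rows:
   reports level  tenure
0        1    L5       6
1       12    L3       8
2        0    L7       6
3       10    L6       7
4        8    L7       6
5       10    L3       8
sort by tenure:
   reports level  tenure
0        1    L5       6
2        0    L7       6
4        8    L7       6
3       10    L6       7
1       12    L3       8
5       10    L3       8
group by level, count of tenure:
       tenure
level        
L3          2
L5          1
L6          1
L7          2
Then the value at position 3, column 'tenure': 2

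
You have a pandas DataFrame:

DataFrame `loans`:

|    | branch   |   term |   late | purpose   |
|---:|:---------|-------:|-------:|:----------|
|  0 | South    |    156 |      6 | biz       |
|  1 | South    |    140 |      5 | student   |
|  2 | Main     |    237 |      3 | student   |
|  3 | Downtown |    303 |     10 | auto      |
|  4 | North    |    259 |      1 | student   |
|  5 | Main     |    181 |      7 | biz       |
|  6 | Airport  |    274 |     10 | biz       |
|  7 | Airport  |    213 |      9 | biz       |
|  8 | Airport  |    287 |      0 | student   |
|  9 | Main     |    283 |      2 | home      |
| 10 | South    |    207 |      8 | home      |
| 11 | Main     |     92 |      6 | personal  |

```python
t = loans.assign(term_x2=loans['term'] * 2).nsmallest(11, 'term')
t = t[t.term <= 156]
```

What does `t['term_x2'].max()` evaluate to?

add column term_x2 = loans['term'] * 2:
      branch  term  late   purpose  term_x2
0      South   156     6       biz      312
1      South   140     5   student      280
2       Main   237     3   student      474
3   Downtown   303    10      auto      606
4      North   259     1   student      518
5       Main   181     7       biz      362
6    Airport   274    10       biz      548
7    Airport   213     9       biz      426
8    Airport   287     0   student      574
9       Main   283     2      home      566
10     South   207     8      home      414
11      Main    92     6  personal      184
take 11 rows with smallest term:
     branch  term  late   purpose  term_x2
11     Main    92     6  personal      184
1     South   140     5   student      280
0     South   156     6       biz      312
5      Main   181     7       biz      362
10    South   207     8      home      414
7   Airport   213     9       biz      426
2      Main   237     3   student      474
4     North   259     1   student      518
6   Airport   274    10       biz      548
9      Main   283     2      home      566
8   Airport   287     0   student      574
filter rows where term <= 156:
   branch  term  late   purpose  term_x2
11   Main    92     6  personal      184
1   South   140     5   student      280
0   South   156     6       biz      312
Reading off the max of column 'term_x2', we get 312.

312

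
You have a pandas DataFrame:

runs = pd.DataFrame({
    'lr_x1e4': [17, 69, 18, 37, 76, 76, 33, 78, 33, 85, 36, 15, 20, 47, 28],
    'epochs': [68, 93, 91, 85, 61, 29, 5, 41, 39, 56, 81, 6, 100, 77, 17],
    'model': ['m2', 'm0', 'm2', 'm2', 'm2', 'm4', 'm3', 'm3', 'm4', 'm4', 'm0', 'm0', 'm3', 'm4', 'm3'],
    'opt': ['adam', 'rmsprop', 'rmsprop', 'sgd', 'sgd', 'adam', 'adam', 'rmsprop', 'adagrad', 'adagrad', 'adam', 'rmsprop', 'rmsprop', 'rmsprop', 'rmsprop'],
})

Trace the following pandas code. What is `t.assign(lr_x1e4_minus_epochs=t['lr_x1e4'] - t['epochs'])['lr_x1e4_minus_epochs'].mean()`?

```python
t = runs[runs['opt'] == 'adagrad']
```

filter rows where opt == 'adagrad':
   lr_x1e4  epochs model      opt
8       33      39    m4  adagrad
9       85      56    m4  adagrad
add column lr_x1e4_minus_epochs = t['lr_x1e4'] - t['epochs']:
   lr_x1e4  epochs model      opt  lr_x1e4_minus_epochs
8       33      39    m4  adagrad                    -6
9       85      56    m4  adagrad                    29
Finally, mean of column 'lr_x1e4_minus_epochs' = 11.5.

11.5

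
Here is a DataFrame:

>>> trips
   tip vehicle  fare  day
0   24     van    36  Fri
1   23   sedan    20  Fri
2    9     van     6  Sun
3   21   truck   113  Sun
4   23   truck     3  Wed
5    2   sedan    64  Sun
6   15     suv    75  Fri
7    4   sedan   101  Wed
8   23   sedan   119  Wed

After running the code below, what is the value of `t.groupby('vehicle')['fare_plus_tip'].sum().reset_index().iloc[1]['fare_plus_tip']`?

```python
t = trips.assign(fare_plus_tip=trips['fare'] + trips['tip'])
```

90

add column fare_plus_tip = trips['fare'] + trips['tip']:
   tip vehicle  fare  day  fare_plus_tip
0   24     van    36  Fri             60
1   23   sedan    20  Fri             43
2    9     van     6  Sun             15
3   21   truck   113  Sun            134
4   23   truck     3  Wed             26
5    2   sedan    64  Sun             66
6   15     suv    75  Fri             90
7    4   sedan   101  Wed            105
8   23   sedan   119  Wed            142
group by vehicle, sum of fare_plus_tip:
vehicle
sedan    356
suv       90
truck    160
van       75
Name: fare_plus_tip, dtype: int64
reset_index():
  vehicle  fare_plus_tip
0   sedan            356
1     suv             90
2   truck            160
3     van             75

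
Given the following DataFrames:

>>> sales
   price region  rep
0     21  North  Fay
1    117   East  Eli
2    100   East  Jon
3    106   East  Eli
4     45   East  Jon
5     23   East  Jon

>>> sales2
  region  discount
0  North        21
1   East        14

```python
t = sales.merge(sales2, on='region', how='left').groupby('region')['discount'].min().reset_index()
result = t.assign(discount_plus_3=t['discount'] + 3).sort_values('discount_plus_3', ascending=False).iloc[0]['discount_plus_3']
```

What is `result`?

merge on 'region' (how='left') → 6 rows:
   price region  rep  discount
0     21  North  Fay        21
1    117   East  Eli        14
2    100   East  Jon        14
3    106   East  Eli        14
4     45   East  Jon        14
5     23   East  Jon        14
group by region, min of discount:
region
East     14
North    21
Name: discount, dtype: int64
reset_index():
  region  discount
0   East        14
1  North        21
add column discount_plus_3 = t['discount'] + 3:
  region  discount  discount_plus_3
0   East        14               17
1  North        21               24
sort by discount_plus_3 descending:
  region  discount  discount_plus_3
1  North        21               24
0   East        14               17
So iloc[0]['discount_plus_3'] = 24.

24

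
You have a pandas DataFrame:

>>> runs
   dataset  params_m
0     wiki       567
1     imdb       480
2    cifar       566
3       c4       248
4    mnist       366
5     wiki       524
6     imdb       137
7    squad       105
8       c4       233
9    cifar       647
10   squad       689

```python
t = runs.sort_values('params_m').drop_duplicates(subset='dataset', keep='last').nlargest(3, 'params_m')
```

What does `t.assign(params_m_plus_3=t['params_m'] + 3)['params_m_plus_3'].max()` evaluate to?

sort by params_m:
   dataset  params_m
7    squad       105
6     imdb       137
8       c4       233
3       c4       248
4    mnist       366
1     imdb       480
5     wiki       524
2    cifar       566
0     wiki       567
9    cifar       647
10   squad       689
drop duplicate dataset (keep=last):
   dataset  params_m
3       c4       248
4    mnist       366
1     imdb       480
0     wiki       567
9    cifar       647
10   squad       689
take 3 rows with largest params_m:
   dataset  params_m
10   squad       689
9    cifar       647
0     wiki       567
add column params_m_plus_3 = t['params_m'] + 3:
   dataset  params_m  params_m_plus_3
10   squad       689              692
9    cifar       647              650
0     wiki       567              570
Then the max of column 'params_m_plus_3': 692

692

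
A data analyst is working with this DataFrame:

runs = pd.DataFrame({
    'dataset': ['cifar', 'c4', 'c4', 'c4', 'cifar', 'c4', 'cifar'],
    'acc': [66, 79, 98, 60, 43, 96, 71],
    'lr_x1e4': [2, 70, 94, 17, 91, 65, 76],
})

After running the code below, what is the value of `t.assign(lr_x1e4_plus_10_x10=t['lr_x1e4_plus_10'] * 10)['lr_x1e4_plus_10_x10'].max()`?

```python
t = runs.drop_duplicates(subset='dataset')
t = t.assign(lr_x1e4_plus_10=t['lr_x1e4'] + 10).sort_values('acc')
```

800

drop duplicate dataset (keep=first):
  dataset  acc  lr_x1e4
0   cifar   66        2
1      c4   79       70
add column lr_x1e4_plus_10 = t['lr_x1e4'] + 10:
  dataset  acc  lr_x1e4  lr_x1e4_plus_10
0   cifar   66        2               12
1      c4   79       70               80
sort by acc:
  dataset  acc  lr_x1e4  lr_x1e4_plus_10
0   cifar   66        2               12
1      c4   79       70               80
add column lr_x1e4_plus_10_x10 = t['lr_x1e4_plus_10'] * 10:
  dataset  acc  lr_x1e4  lr_x1e4_plus_10  lr_x1e4_plus_10_x10
0   cifar   66        2               12                  120
1      c4   79       70               80                  800
max of column 'lr_x1e4_plus_10_x10' → 800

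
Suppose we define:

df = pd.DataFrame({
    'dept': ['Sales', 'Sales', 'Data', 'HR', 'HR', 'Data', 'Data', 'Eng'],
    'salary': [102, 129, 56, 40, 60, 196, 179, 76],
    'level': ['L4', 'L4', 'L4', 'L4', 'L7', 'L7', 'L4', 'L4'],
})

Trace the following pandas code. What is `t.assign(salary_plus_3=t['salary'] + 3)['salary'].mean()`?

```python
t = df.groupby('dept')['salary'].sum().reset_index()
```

group by dept, sum of salary:
dept
Data     431
Eng       76
HR       100
Sales    231
Name: salary, dtype: int64
reset_index():
    dept  salary
0   Data     431
1    Eng      76
2     HR     100
3  Sales     231
add column salary_plus_3 = t['salary'] + 3:
    dept  salary  salary_plus_3
0   Data     431            434
1    Eng      76             79
2     HR     100            103
3  Sales     231            234
The mean of column 'salary' is 209.5.

209.5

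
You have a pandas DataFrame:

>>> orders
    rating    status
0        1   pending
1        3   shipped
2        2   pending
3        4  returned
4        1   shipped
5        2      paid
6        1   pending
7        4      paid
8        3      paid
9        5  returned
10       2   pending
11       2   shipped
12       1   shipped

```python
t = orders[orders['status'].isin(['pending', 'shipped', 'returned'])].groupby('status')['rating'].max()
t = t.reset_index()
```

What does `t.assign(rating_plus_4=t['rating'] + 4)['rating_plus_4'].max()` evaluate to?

filter rows where status in ['pending', 'shipped', 'returned']:
    rating    status
0        1   pending
1        3   shipped
2        2   pending
3        4  returned
4        1   shipped
6        1   pending
9        5  returned
10       2   pending
11       2   shipped
12       1   shipped
group by status, max of rating:
status
pending     2
returned    5
shipped     3
Name: rating, dtype: int64
reset_index():
     status  rating
0   pending       2
1  returned       5
2   shipped       3
add column rating_plus_4 = t['rating'] + 4:
     status  rating  rating_plus_4
0   pending       2              6
1  returned       5              9
2   shipped       3              7
Hence 9.

9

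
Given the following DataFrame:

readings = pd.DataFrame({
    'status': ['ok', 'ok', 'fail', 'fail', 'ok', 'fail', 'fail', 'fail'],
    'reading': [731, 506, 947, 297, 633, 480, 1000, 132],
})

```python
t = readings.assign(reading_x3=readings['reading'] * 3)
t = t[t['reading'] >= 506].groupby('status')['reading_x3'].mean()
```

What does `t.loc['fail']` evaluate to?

add column reading_x3 = readings['reading'] * 3:
  status  reading  reading_x3
0     ok      731        2193
1     ok      506        1518
2   fail      947        2841
3   fail      297         891
4     ok      633        1899
5   fail      480        1440
6   fail     1000        3000
7   fail      132         396
filter rows where reading >= 506:
  status  reading  reading_x3
0     ok      731        2193
1     ok      506        1518
2   fail      947        2841
4     ok      633        1899
6   fail     1000        3000
group by status, mean of reading_x3:
status
fail    2920.5
ok      1870.0
Name: reading_x3, dtype: float64
The value at index 'fail' is 2920.5.

2920.5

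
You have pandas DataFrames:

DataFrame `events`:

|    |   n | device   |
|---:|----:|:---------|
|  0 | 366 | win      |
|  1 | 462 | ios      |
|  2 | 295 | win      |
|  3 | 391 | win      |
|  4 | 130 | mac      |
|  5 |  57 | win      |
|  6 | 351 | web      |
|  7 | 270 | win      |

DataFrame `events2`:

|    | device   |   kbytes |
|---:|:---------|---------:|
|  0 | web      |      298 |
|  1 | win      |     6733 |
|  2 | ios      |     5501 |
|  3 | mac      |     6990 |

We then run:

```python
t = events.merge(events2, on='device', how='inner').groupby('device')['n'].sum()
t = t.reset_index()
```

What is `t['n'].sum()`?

2322

merge on 'device' (how='inner') → 8 rows:
     n device  kbytes
0  366    win    6733
1  462    ios    5501
2  295    win    6733
3  391    win    6733
4  130    mac    6990
5   57    win    6733
6  351    web     298
7  270    win    6733
group by device, sum of n:
device
ios     462
mac     130
web     351
win    1379
Name: n, dtype: int64
reset_index():
  device     n
0    ios   462
1    mac   130
2    web   351
3    win  1379
Then the sum of column 'n': 2322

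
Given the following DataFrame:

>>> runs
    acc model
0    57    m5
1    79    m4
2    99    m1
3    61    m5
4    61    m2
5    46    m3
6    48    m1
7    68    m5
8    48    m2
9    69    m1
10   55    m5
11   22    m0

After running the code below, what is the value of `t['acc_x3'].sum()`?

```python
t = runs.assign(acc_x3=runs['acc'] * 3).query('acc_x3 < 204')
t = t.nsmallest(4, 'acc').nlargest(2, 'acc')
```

288

add column acc_x3 = runs['acc'] * 3:
    acc model  acc_x3
0    57    m5     171
1    79    m4     237
2    99    m1     297
3    61    m5     183
4    61    m2     183
5    46    m3     138
6    48    m1     144
7    68    m5     204
8    48    m2     144
9    69    m1     207
10   55    m5     165
11   22    m0      66
filter rows where acc_x3 < 204:
    acc model  acc_x3
0    57    m5     171
3    61    m5     183
4    61    m2     183
5    46    m3     138
6    48    m1     144
8    48    m2     144
10   55    m5     165
11   22    m0      66
take 4 rows with smallest acc:
    acc model  acc_x3
11   22    m0      66
5    46    m3     138
6    48    m1     144
8    48    m2     144
take 2 rows with largest acc:
   acc model  acc_x3
6   48    m1     144
8   48    m2     144
Hence 288.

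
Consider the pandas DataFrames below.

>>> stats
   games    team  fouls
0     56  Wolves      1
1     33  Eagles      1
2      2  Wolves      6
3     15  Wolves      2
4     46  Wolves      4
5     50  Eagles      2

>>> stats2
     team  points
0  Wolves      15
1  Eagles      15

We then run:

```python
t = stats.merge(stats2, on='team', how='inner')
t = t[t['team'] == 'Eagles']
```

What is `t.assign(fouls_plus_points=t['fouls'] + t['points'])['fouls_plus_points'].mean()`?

16.5

merge on 'team' (how='inner') → 6 rows:
   games    team  fouls  points
0     56  Wolves      1      15
1     33  Eagles      1      15
2      2  Wolves      6      15
3     15  Wolves      2      15
4     46  Wolves      4      15
5     50  Eagles      2      15
filter rows where team == 'Eagles':
   games    team  fouls  points
1     33  Eagles      1      15
5     50  Eagles      2      15
add column fouls_plus_points = t['fouls'] + t['points']:
   games    team  fouls  points  fouls_plus_points
1     33  Eagles      1      15                 16
5     50  Eagles      2      15                 17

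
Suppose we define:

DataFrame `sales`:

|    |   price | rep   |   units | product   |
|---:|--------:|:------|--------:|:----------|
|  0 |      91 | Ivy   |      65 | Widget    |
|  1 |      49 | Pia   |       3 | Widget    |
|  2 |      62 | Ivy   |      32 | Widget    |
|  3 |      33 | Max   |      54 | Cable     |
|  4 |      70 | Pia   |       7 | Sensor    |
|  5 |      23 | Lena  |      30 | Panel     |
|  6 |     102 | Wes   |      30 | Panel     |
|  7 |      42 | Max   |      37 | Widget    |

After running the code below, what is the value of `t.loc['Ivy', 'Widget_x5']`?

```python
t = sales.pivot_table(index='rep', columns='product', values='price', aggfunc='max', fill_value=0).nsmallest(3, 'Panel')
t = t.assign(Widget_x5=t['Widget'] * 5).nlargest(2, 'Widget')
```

pivot: rows=rep, cols=product, max(price):
product  Cable  Panel  Sensor  Widget
rep                                  
Ivy          0      0       0      91
Lena         0     23       0       0
Max         33      0       0      42
Pia          0      0      70      49
Wes          0    102       0       0
take 3 rows with smallest Panel:
product  Cable  Panel  Sensor  Widget
rep                                  
Ivy          0      0       0      91
Max         33      0       0      42
Pia          0      0      70      49
add column Widget_x5 = t['Widget'] * 5:
product  Cable  Panel  Sensor  Widget  Widget_x5
rep                                             
Ivy          0      0       0      91        455
Max         33      0       0      42        210
Pia          0      0      70      49        245
take 2 rows with largest Widget:
product  Cable  Panel  Sensor  Widget  Widget_x5
rep                                             
Ivy          0      0       0      91        455
Pia          0      0      70      49        245
Then the value at row 'Ivy', column 'Widget_x5': 455

455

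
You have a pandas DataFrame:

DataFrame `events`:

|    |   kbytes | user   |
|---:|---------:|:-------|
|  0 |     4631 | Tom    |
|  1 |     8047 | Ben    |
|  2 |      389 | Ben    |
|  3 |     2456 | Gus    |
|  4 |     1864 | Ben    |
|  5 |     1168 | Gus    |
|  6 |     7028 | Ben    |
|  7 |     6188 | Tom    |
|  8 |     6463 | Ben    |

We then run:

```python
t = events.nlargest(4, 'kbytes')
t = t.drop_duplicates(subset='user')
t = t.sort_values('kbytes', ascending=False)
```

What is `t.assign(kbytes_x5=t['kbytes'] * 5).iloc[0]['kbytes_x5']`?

take 4 rows with largest kbytes:
   kbytes user
1    8047  Ben
6    7028  Ben
8    6463  Ben
7    6188  Tom
drop duplicate user (keep=first):
   kbytes user
1    8047  Ben
7    6188  Tom
sort by kbytes descending:
   kbytes user
1    8047  Ben
7    6188  Tom
add column kbytes_x5 = t['kbytes'] * 5:
   kbytes user  kbytes_x5
1    8047  Ben      40235
7    6188  Tom      30940
Reading off the value at position 0, column 'kbytes_x5', we get 40235.

40235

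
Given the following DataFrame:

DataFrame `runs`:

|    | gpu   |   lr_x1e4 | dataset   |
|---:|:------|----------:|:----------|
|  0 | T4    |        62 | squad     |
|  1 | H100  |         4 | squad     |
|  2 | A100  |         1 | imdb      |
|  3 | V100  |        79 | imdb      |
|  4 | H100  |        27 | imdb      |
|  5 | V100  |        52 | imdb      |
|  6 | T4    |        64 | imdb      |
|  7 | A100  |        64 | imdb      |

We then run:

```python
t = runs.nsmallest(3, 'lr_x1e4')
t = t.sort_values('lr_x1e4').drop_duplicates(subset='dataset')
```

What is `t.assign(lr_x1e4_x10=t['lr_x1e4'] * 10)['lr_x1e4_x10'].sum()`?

50

take 3 rows with smallest lr_x1e4:
    gpu  lr_x1e4 dataset
2  A100        1    imdb
1  H100        4   squad
4  H100       27    imdb
sort by lr_x1e4:
    gpu  lr_x1e4 dataset
2  A100        1    imdb
1  H100        4   squad
4  H100       27    imdb
drop duplicate dataset (keep=first):
    gpu  lr_x1e4 dataset
2  A100        1    imdb
1  H100        4   squad
add column lr_x1e4_x10 = t['lr_x1e4'] * 10:
    gpu  lr_x1e4 dataset  lr_x1e4_x10
2  A100        1    imdb           10
1  H100        4   squad           40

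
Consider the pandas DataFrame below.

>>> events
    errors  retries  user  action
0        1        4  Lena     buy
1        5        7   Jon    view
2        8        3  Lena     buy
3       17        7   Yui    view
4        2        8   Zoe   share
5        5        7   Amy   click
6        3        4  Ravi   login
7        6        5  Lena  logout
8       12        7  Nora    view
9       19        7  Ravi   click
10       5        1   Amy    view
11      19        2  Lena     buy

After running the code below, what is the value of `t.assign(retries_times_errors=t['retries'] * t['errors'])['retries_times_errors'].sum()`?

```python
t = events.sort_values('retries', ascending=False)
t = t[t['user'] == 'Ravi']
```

145

sort by retries descending:
    errors  retries  user  action
4        2        8   Zoe   share
1        5        7   Jon    view
3       17        7   Yui    view
5        5        7   Amy   click
8       12        7  Nora    view
9       19        7  Ravi   click
7        6        5  Lena  logout
0        1        4  Lena     buy
6        3        4  Ravi   login
2        8        3  Lena     buy
11      19        2  Lena     buy
10       5        1   Amy    view
filter rows where user == 'Ravi':
   errors  retries  user action
9      19        7  Ravi  click
6       3        4  Ravi  login
add column retries_times_errors = t['retries'] * t['errors']:
   errors  retries  user action  retries_times_errors
9      19        7  Ravi  click                   133
6       3        4  Ravi  login                    12
Reading off the sum of column 'retries_times_errors', we get 145.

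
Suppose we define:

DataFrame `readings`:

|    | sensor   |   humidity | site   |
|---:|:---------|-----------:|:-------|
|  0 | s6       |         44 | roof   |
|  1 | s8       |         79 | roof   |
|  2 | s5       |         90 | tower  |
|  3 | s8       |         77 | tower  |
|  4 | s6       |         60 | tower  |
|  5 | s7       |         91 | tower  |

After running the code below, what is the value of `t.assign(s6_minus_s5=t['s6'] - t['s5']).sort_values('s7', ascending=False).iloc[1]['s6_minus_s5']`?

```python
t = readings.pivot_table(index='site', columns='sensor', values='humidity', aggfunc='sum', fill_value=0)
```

pivot: rows=site, cols=sensor, sum(humidity):
sensor  s5  s6  s7  s8
site                  
roof     0  44   0  79
tower   90  60  91  77
add column s6_minus_s5 = t['s6'] - t['s5']:
sensor  s5  s6  s7  s8  s6_minus_s5
site                               
roof     0  44   0  79           44
tower   90  60  91  77          -30
sort by s7 descending:
sensor  s5  s6  s7  s8  s6_minus_s5
site                               
tower   90  60  91  77          -30
roof     0  44   0  79           44

44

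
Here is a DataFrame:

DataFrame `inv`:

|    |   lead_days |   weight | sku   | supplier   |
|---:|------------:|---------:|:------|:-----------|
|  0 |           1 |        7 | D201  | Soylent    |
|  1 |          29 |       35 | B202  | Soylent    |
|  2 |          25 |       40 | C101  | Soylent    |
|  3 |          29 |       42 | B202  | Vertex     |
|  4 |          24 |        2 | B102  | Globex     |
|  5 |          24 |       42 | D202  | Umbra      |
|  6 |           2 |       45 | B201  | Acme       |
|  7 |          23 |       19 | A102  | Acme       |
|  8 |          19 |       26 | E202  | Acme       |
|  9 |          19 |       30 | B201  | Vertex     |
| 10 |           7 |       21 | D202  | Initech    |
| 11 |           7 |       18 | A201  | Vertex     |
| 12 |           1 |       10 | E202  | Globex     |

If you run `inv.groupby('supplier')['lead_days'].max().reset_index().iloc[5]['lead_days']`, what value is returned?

group by supplier, max of lead_days:
supplier
Acme       23
Globex     24
Initech     7
Soylent    29
Umbra      24
Vertex     29
Name: lead_days, dtype: int64
reset_index():
  supplier  lead_days
0     Acme         23
1   Globex         24
2  Initech          7
3  Soylent         29
4    Umbra         24
5   Vertex         29
Taking the value at position 5, column 'lead_days' gives 29.

29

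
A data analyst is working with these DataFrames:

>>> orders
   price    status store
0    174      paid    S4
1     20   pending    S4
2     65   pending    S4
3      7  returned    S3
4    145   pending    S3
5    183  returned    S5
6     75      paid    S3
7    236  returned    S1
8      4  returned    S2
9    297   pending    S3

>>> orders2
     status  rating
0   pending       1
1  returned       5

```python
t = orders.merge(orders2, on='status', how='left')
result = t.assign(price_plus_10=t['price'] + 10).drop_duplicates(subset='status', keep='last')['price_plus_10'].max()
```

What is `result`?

merge on 'status' (how='left') → 10 rows:
   price    status store  rating
0    174      paid    S4     NaN
1     20   pending    S4     1.0
2     65   pending    S4     1.0
3      7  returned    S3     5.0
4    145   pending    S3     1.0
5    183  returned    S5     5.0
6     75      paid    S3     NaN
7    236  returned    S1     5.0
8      4  returned    S2     5.0
9    297   pending    S3     1.0
add column price_plus_10 = t['price'] + 10:
   price    status store  rating  price_plus_10
0    174      paid    S4     NaN            184
1     20   pending    S4     1.0             30
2     65   pending    S4     1.0             75
3      7  returned    S3     5.0             17
4    145   pending    S3     1.0            155
5    183  returned    S5     5.0            193
6     75      paid    S3     NaN             85
7    236  returned    S1     5.0            246
8      4  returned    S2     5.0             14
9    297   pending    S3     1.0            307
drop duplicate status (keep=last):
   price    status store  rating  price_plus_10
6     75      paid    S3     NaN             85
8      4  returned    S2     5.0             14
9    297   pending    S3     1.0            307
So max() = 307.

307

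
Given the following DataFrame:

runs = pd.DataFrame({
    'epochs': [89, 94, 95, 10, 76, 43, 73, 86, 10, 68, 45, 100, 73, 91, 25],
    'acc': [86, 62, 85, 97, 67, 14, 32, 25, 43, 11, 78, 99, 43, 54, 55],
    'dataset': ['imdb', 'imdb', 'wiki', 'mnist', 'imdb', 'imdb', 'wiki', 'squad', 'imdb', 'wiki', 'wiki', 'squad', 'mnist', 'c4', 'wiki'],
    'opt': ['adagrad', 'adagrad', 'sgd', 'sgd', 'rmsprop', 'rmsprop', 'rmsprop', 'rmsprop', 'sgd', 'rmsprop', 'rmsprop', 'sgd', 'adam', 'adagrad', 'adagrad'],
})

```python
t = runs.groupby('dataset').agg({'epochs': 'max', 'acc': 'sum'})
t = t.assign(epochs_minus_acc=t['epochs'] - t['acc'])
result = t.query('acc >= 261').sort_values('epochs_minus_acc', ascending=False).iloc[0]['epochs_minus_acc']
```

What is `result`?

-166

group by dataset: max(epochs), sum(acc):
         epochs  acc
dataset             
c4           91   54
imdb         94  272
mnist        73  140
squad       100  124
wiki         95  261
add column epochs_minus_acc = t['epochs'] - t['acc']:
         epochs  acc  epochs_minus_acc
dataset                               
c4           91   54                37
imdb         94  272              -178
mnist        73  140               -67
squad       100  124               -24
wiki         95  261              -166
filter rows where acc >= 261:
         epochs  acc  epochs_minus_acc
dataset                               
imdb         94  272              -178
wiki         95  261              -166
sort by epochs_minus_acc descending:
         epochs  acc  epochs_minus_acc
dataset                               
wiki         95  261              -166
imdb         94  272              -178
Reading off the value at position 0, column 'epochs_minus_acc', we get -166.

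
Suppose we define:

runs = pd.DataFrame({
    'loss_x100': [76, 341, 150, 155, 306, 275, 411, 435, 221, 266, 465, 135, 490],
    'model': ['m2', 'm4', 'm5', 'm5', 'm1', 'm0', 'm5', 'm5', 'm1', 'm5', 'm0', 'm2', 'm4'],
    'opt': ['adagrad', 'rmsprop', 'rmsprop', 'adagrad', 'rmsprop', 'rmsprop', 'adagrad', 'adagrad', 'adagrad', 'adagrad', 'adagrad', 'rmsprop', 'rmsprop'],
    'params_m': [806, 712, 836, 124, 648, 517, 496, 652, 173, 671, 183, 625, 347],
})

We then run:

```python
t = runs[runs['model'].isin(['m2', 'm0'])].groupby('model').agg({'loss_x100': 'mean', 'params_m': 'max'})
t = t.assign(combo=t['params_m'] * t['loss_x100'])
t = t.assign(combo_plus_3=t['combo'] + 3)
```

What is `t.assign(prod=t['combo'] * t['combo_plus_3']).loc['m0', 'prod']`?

filter rows where model in ['m2', 'm0']:
    loss_x100 model      opt  params_m
0          76    m2  adagrad       806
5         275    m0  rmsprop       517
10        465    m0  adagrad       183
11        135    m2  rmsprop       625
group by model: mean(loss_x100), max(params_m):
       loss_x100  params_m
model                     
m0         370.0       517
m2         105.5       806
add column combo = t['params_m'] * t['loss_x100']:
       loss_x100  params_m     combo
model                               
m0         370.0       517  191290.0
m2         105.5       806   85033.0
add column combo_plus_3 = t['combo'] + 3:
       loss_x100  params_m     combo  combo_plus_3
model                                             
m0         370.0       517  191290.0      191293.0
m2         105.5       806   85033.0       85036.0
add column prod = t['combo'] * t['combo_plus_3']:
       loss_x100  params_m     combo  combo_plus_3          prod
model                                                           
m0         370.0       517  191290.0      191293.0  3.659244e+10
m2         105.5       806   85033.0       85036.0  7.230866e+09

36592437970.0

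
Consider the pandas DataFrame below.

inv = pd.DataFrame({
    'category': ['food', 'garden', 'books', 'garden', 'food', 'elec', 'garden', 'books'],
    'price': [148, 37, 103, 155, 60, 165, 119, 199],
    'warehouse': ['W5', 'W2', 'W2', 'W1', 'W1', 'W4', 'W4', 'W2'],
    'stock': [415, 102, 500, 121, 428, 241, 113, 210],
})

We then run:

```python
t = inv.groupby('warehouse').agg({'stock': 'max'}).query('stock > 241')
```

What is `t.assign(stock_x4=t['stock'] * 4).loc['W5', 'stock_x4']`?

1660

group by warehouse, max of stock:
           stock
warehouse       
W1           428
W2           500
W4           241
W5           415
filter rows where stock > 241:
           stock
warehouse       
W1           428
W2           500
W5           415
add column stock_x4 = t['stock'] * 4:
           stock  stock_x4
warehouse                 
W1           428      1712
W2           500      2000
W5           415      1660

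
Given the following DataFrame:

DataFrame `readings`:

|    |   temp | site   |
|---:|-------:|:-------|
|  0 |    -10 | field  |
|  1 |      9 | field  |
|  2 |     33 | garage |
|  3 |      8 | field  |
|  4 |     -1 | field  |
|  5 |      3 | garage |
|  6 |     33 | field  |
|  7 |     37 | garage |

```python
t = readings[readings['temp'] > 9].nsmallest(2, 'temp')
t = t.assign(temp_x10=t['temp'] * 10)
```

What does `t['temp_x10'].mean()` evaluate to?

filter rows where temp > 9:
   temp    site
2    33  garage
6    33   field
7    37  garage
take 2 rows with smallest temp:
   temp    site
2    33  garage
6    33   field
add column temp_x10 = t['temp'] * 10:
   temp    site  temp_x10
2    33  garage       330
6    33   field       330
Then the mean of column 'temp_x10': 330.0

330.0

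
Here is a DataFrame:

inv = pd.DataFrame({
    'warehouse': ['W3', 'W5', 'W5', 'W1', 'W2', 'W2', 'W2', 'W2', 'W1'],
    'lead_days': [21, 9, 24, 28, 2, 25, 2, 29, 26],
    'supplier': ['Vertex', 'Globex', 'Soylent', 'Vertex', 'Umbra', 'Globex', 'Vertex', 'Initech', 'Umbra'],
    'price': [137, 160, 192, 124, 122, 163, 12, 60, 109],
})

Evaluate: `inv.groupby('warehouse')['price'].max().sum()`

group by warehouse, max of price:
warehouse
W1    124
W2    163
W3    137
W5    192
Name: price, dtype: int64
Finally, sum of the resulting series = 616.

616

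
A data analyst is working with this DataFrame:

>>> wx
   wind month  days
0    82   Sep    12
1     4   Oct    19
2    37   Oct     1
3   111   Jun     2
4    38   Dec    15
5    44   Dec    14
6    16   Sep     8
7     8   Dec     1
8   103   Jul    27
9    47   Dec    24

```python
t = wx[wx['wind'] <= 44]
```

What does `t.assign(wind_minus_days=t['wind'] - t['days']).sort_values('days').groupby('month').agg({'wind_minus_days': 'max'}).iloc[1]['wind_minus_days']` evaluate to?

36

filter rows where wind <= 44:
   wind month  days
1     4   Oct    19
2    37   Oct     1
4    38   Dec    15
5    44   Dec    14
6    16   Sep     8
7     8   Dec     1
add column wind_minus_days = t['wind'] - t['days']:
   wind month  days  wind_minus_days
1     4   Oct    19              -15
2    37   Oct     1               36
4    38   Dec    15               23
5    44   Dec    14               30
6    16   Sep     8                8
7     8   Dec     1                7
sort by days:
   wind month  days  wind_minus_days
2    37   Oct     1               36
7     8   Dec     1                7
6    16   Sep     8                8
5    44   Dec    14               30
4    38   Dec    15               23
1     4   Oct    19              -15
group by month, max of wind_minus_days:
       wind_minus_days
month                 
Dec                 30
Oct                 36
Sep                  8
Finally, value at position 1, column 'wind_minus_days' = 36.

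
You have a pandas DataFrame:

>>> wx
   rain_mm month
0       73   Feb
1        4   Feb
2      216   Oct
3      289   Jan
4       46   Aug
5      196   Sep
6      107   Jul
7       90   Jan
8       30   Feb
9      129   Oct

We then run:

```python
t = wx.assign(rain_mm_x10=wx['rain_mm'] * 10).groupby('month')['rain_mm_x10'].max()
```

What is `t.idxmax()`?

add column rain_mm_x10 = wx['rain_mm'] * 10:
   rain_mm month  rain_mm_x10
0       73   Feb          730
1        4   Feb           40
2      216   Oct         2160
3      289   Jan         2890
4       46   Aug          460
5      196   Sep         1960
6      107   Jul         1070
7       90   Jan          900
8       30   Feb          300
9      129   Oct         1290
group by month, max of rain_mm_x10:
month
Aug     460
Feb     730
Jan    2890
Jul    1070
Oct    2160
Sep    1960
Name: rain_mm_x10, dtype: int64

Jan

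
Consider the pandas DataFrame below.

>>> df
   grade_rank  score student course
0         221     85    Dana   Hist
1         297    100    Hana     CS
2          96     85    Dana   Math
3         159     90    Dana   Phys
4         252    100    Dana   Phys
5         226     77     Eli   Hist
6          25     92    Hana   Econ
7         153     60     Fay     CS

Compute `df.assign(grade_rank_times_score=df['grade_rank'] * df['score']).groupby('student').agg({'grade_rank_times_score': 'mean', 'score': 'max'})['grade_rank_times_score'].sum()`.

59195.75

add column grade_rank_times_score = df['grade_rank'] * df['score']:
   grade_rank  score student course  grade_rank_times_score
0         221     85    Dana   Hist                   18785
1         297    100    Hana     CS                   29700
2          96     85    Dana   Math                    8160
3         159     90    Dana   Phys                   14310
4         252    100    Dana   Phys                   25200
5         226     77     Eli   Hist                   17402
6          25     92    Hana   Econ                    2300
7         153     60     Fay     CS                    9180
group by student: mean(grade_rank_times_score), max(score):
         grade_rank_times_score  score
student                               
Dana                   16613.75    100
Eli                    17402.00     77
Fay                     9180.00     60
Hana                   16000.00    100
Reading off the sum of column 'grade_rank_times_score', we get 59195.75.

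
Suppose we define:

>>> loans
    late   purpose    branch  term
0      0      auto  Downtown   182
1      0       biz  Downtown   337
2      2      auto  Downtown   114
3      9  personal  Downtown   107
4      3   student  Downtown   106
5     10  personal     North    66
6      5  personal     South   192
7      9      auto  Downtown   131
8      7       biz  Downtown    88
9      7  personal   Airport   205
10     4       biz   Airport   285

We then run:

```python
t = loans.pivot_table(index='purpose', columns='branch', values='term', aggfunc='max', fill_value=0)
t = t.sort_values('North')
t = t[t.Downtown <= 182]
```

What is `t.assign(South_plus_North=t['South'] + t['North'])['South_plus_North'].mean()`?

86.0

pivot: rows=purpose, cols=branch, max(term):
branch    Airport  Downtown  North  South
purpose                                  
auto            0       182      0      0
biz           285       337      0      0
personal      205       107     66    192
student         0       106      0      0
sort by North:
branch    Airport  Downtown  North  South
purpose                                  
auto            0       182      0      0
biz           285       337      0      0
student         0       106      0      0
personal      205       107     66    192
filter rows where Downtown <= 182:
branch    Airport  Downtown  North  South
purpose                                  
auto            0       182      0      0
student         0       106      0      0
personal      205       107     66    192
add column South_plus_North = t['South'] + t['North']:
branch    Airport  Downtown  North  South  South_plus_North
purpose                                                    
auto            0       182      0      0                 0
student         0       106      0      0                 0
personal      205       107     66    192               258
The mean of column 'South_plus_North' is 86.0.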